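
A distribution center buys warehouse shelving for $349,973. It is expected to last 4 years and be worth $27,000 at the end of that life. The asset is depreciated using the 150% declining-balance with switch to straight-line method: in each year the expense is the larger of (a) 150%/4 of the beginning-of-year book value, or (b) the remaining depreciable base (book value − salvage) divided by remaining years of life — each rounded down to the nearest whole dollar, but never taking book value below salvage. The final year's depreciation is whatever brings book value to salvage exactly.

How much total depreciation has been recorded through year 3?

$268,118

Depreciable base = $349,973 − $27,000 = $322,973.
Year 1: DB = ⌊$349,973 × 150%/4⌋ = $131,239; SL = ⌊$322,973/4⌋ = $80,743 → take DB $131,239. Book value $218,734.
Year 2: DB = ⌊$218,734 × 150%/4⌋ = $82,025; SL = ⌊$191,734/3⌋ = $63,911 → take DB $82,025. Book value $136,709.
Year 3: DB = ⌊$136,709 × 150%/4⌋ = $51,265; SL = ⌊$109,709/2⌋ = $54,854 → take SL $54,854. Book value $81,855.
Accumulated through year 3 = $349,973 − $81,855 = $268,118.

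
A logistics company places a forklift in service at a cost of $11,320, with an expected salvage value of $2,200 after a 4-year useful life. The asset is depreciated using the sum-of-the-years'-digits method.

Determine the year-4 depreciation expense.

$912

Depreciable base = $11,320 − $2,200 = $9,120.
Sum of the years' digits = 4+3+2+1 = 10.
Year 1: $9,120 × 4/10 = $3,648. Book value $7,672.
Year 2: $9,120 × 3/10 = $2,736. Book value $4,936.
Year 3: $9,120 × 2/10 = $1,824. Book value $3,112.
Year 4: $9,120 × 1/10 = $912. Book value $2,200.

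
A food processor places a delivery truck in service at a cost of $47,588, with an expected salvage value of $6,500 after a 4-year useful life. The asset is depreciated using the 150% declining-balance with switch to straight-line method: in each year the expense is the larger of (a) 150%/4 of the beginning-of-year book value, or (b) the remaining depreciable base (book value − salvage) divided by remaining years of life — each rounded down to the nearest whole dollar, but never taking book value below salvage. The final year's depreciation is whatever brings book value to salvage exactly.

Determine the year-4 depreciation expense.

Depreciable base = $47,588 − $6,500 = $41,088.
Year 1: DB = ⌊$47,588 × 150%/4⌋ = $17,845; SL = ⌊$41,088/4⌋ = $10,272 → take DB $17,845. Book value $29,743.
Year 2: DB = ⌊$29,743 × 150%/4⌋ = $11,153; SL = ⌊$23,243/3⌋ = $7,747 → take DB $11,153. Book value $18,590.
Year 3: DB = ⌊$18,590 × 150%/4⌋ = $6,971; SL = ⌊$12,090/2⌋ = $6,045 → take DB $6,971. Book value $11,619.
Year 4 (final): $11,619 − $6,500 = $5,119. Book value $6,500.

$5,119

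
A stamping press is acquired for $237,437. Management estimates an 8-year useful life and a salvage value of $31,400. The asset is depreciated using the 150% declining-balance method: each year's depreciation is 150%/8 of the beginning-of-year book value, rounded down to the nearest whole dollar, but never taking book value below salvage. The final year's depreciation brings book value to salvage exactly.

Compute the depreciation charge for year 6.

Depreciable base = $237,437 − $31,400 = $206,037.
Year 1: ⌊$237,437 × 150%/8⌋ = $44,519. Book value $192,918.
Year 2: ⌊$192,918 × 150%/8⌋ = $36,172. Book value $156,746.
Year 3: ⌊$156,746 × 150%/8⌋ = $29,389. Book value $127,357.
Year 4: ⌊$127,357 × 150%/8⌋ = $23,879. Book value $103,478.
Year 5: ⌊$103,478 × 150%/8⌋ = $19,402. Book value $84,076.
Year 6: ⌊$84,076 × 150%/8⌋ = $15,764. Book value $68,312.

$15,764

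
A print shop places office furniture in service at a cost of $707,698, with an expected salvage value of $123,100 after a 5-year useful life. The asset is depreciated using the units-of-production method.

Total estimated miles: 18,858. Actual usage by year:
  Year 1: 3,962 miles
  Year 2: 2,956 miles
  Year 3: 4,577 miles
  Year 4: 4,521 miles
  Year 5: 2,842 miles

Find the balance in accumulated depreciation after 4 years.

$496,496

Depreciable base = $707,698 − $123,100 = $584,598.
Rate = $584,598 / 18,858 miles = $31 per mile.
Year 1: 3,962 × $31 = $122,822. Book value $584,876.
Year 2: 2,956 × $31 = $91,636. Book value $493,240.
Year 3: 4,577 × $31 = $141,887. Book value $351,353.
Year 4: 4,521 × $31 = $140,151. Book value $211,202.
Accumulated through year 4 = $707,698 − $211,202 = $496,496.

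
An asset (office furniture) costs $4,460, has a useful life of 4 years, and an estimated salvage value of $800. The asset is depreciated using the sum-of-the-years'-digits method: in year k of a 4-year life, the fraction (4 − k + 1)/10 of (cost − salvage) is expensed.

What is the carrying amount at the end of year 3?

$1,166

Depreciable base = $4,460 − $800 = $3,660.
Sum of the years' digits = 4+3+2+1 = 10.
Year 1: $3,660 × 4/10 = $1,464. Book value $2,996.
Year 2: $3,660 × 3/10 = $1,098. Book value $1,898.
Year 3: $3,660 × 2/10 = $732. Book value $1,166.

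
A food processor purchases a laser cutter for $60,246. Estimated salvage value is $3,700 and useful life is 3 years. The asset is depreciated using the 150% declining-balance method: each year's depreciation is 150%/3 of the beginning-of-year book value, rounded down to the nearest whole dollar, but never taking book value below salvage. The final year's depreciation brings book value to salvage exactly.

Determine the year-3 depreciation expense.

$11,362

Depreciable base = $60,246 − $3,700 = $56,546.
Year 1: ⌊$60,246 × 150%/3⌋ = $30,123. Book value $30,123.
Year 2: ⌊$30,123 × 150%/3⌋ = $15,061. Book value $15,062.
Year 3 (final): $15,062 − $3,700 = $11,362. Book value $3,700.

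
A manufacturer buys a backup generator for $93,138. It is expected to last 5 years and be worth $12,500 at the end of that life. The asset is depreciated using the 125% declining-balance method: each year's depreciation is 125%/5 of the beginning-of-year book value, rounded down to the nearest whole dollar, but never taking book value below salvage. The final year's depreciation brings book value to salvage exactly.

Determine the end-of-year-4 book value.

Depreciable base = $93,138 − $12,500 = $80,638.
Year 1: ⌊$93,138 × 125%/5⌋ = $23,284. Book value $69,854.
Year 2: ⌊$69,854 × 125%/5⌋ = $17,463. Book value $52,391.
Year 3: ⌊$52,391 × 125%/5⌋ = $13,097. Book value $39,294.
Year 4: ⌊$39,294 × 125%/5⌋ = $9,823. Book value $29,471.

$29,471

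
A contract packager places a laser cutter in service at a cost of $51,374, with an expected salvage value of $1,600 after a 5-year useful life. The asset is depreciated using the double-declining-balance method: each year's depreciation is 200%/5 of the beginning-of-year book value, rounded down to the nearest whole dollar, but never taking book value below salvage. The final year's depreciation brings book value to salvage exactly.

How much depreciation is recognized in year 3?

$7,398

Depreciable base = $51,374 − $1,600 = $49,774.
Year 1: ⌊$51,374 × 200%/5⌋ = $20,549. Book value $30,825.
Year 2: ⌊$30,825 × 200%/5⌋ = $12,330. Book value $18,495.
Year 3: ⌊$18,495 × 200%/5⌋ = $7,398. Book value $11,097.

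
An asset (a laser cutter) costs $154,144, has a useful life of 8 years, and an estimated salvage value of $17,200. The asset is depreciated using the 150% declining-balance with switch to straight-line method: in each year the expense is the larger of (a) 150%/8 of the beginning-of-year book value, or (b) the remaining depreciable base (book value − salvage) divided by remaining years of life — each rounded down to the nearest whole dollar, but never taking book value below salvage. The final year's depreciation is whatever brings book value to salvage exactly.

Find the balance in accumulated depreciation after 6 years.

Depreciable base = $154,144 − $17,200 = $136,944.
Year 1: DB = ⌊$154,144 × 150%/8⌋ = $28,902; SL = ⌊$136,944/8⌋ = $17,118 → take DB $28,902. Book value $125,242.
Year 2: DB = ⌊$125,242 × 150%/8⌋ = $23,482; SL = ⌊$108,042/7⌋ = $15,434 → take DB $23,482. Book value $101,760.
Year 3: DB = ⌊$101,760 × 150%/8⌋ = $19,080; SL = ⌊$84,560/6⌋ = $14,093 → take DB $19,080. Book value $82,680.
Year 4: DB = ⌊$82,680 × 150%/8⌋ = $15,502; SL = ⌊$65,480/5⌋ = $13,096 → take DB $15,502. Book value $67,178.
Year 5: DB = ⌊$67,178 × 150%/8⌋ = $12,595; SL = ⌊$49,978/4⌋ = $12,494 → take DB $12,595. Book value $54,583.
Year 6: DB = ⌊$54,583 × 150%/8⌋ = $10,234; SL = ⌊$37,383/3⌋ = $12,461 → take SL $12,461. Book value $42,122.
Accumulated through year 6 = $154,144 − $42,122 = $112,022.

$112,022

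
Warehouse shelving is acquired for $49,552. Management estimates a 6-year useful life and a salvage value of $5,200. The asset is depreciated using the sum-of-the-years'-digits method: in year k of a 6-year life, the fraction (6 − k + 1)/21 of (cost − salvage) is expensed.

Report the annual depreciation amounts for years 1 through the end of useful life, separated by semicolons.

$12,672; $10,560; $8,448; $6,336; $4,224; $2,112

Depreciable base = $49,552 − $5,200 = $44,352.
Sum of the years' digits = 6+5+4+3+2+1 = 21.
Year 1: $44,352 × 6/21 = $12,672. Book value $36,880.
Year 2: $44,352 × 5/21 = $10,560. Book value $26,320.
Year 3: $44,352 × 4/21 = $8,448. Book value $17,872.
Year 4: $44,352 × 3/21 = $6,336. Book value $11,536.
Year 5: $44,352 × 2/21 = $4,224. Book value $7,312.
Year 6: $44,352 × 1/21 = $2,112. Book value $5,200.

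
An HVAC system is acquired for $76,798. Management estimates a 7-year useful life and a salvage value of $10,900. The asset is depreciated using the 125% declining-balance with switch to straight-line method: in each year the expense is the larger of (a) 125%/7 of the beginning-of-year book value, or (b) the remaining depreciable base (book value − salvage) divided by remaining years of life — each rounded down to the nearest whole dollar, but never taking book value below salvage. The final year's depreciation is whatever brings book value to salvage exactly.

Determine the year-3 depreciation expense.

Depreciable base = $76,798 − $10,900 = $65,898.
Year 1: DB = ⌊$76,798 × 125%/7⌋ = $13,713; SL = ⌊$65,898/7⌋ = $9,414 → take DB $13,713. Book value $63,085.
Year 2: DB = ⌊$63,085 × 125%/7⌋ = $11,265; SL = ⌊$52,185/6⌋ = $8,697 → take DB $11,265. Book value $51,820.
Year 3: DB = ⌊$51,820 × 125%/7⌋ = $9,253; SL = ⌊$40,920/5⌋ = $8,184 → take DB $9,253. Book value $42,567.

$9,253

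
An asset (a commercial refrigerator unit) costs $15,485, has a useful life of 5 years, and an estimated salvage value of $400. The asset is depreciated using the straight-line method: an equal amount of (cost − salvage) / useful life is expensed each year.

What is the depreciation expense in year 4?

Depreciable base = $15,485 − $400 = $15,085.
Annual expense = $15,085 / 5 = $3,017.

$3,017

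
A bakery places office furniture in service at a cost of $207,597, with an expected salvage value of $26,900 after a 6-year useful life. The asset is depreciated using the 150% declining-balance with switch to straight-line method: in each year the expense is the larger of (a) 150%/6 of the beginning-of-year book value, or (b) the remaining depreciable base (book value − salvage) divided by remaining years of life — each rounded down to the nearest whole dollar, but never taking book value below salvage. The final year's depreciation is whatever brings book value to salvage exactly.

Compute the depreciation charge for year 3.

Depreciable base = $207,597 − $26,900 = $180,697.
Year 1: DB = ⌊$207,597 × 150%/6⌋ = $51,899; SL = ⌊$180,697/6⌋ = $30,116 → take DB $51,899. Book value $155,698.
Year 2: DB = ⌊$155,698 × 150%/6⌋ = $38,924; SL = ⌊$128,798/5⌋ = $25,759 → take DB $38,924. Book value $116,774.
Year 3: DB = ⌊$116,774 × 150%/6⌋ = $29,193; SL = ⌊$89,874/4⌋ = $22,468 → take DB $29,193. Book value $87,581.

$29,193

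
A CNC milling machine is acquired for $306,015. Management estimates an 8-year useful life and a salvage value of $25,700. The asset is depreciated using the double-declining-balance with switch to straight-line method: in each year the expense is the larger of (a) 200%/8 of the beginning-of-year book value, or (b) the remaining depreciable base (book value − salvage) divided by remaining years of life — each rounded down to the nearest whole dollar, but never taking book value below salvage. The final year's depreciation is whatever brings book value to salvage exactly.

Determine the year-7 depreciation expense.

Depreciable base = $306,015 − $25,700 = $280,315.
Year 1: DB = ⌊$306,015 × 200%/8⌋ = $76,503; SL = ⌊$280,315/8⌋ = $35,039 → take DB $76,503. Book value $229,512.
Year 2: DB = ⌊$229,512 × 200%/8⌋ = $57,378; SL = ⌊$203,812/7⌋ = $29,116 → take DB $57,378. Book value $172,134.
Year 3: DB = ⌊$172,134 × 200%/8⌋ = $43,033; SL = ⌊$146,434/6⌋ = $24,405 → take DB $43,033. Book value $129,101.
Year 4: DB = ⌊$129,101 × 200%/8⌋ = $32,275; SL = ⌊$103,401/5⌋ = $20,680 → take DB $32,275. Book value $96,826.
Year 5: DB = ⌊$96,826 × 200%/8⌋ = $24,206; SL = ⌊$71,126/4⌋ = $17,781 → take DB $24,206. Book value $72,620.
Year 6: DB = ⌊$72,620 × 200%/8⌋ = $18,155; SL = ⌊$46,920/3⌋ = $15,640 → take DB $18,155. Book value $54,465.
Year 7: DB = ⌊$54,465 × 200%/8⌋ = $13,616; SL = ⌊$28,765/2⌋ = $14,382 → take SL $14,382. Book value $40,083.

$14,382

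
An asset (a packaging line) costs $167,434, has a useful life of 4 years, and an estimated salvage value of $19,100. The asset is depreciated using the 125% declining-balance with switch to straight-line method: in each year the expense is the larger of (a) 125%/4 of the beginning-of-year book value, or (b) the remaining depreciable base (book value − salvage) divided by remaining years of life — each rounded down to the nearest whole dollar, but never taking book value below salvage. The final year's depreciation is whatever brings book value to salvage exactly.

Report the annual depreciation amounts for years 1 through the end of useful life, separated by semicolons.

$52,323; $35,972; $30,019; $30,020

Depreciable base = $167,434 − $19,100 = $148,334.
Year 1: DB = ⌊$167,434 × 125%/4⌋ = $52,323; SL = ⌊$148,334/4⌋ = $37,083 → take DB $52,323. Book value $115,111.
Year 2: DB = ⌊$115,111 × 125%/4⌋ = $35,972; SL = ⌊$96,011/3⌋ = $32,003 → take DB $35,972. Book value $79,139.
Year 3: DB = ⌊$79,139 × 125%/4⌋ = $24,730; SL = ⌊$60,039/2⌋ = $30,019 → take SL $30,019. Book value $49,120.
Year 4 (final): $49,120 − $19,100 = $30,020. Book value $19,100.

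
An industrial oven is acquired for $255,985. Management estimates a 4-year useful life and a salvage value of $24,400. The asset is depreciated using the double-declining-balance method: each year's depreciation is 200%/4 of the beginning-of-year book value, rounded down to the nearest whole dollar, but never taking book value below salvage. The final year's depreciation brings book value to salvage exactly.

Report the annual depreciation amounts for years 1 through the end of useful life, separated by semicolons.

$127,992; $63,996; $31,998; $7,599

Depreciable base = $255,985 − $24,400 = $231,585.
Year 1: ⌊$255,985 × 200%/4⌋ = $127,992. Book value $127,993.
Year 2: ⌊$127,993 × 200%/4⌋ = $63,996. Book value $63,997.
Year 3: ⌊$63,997 × 200%/4⌋ = $31,998. Book value $31,999.
Year 4 (final): $31,999 − $24,400 = $7,599. Book value $24,400.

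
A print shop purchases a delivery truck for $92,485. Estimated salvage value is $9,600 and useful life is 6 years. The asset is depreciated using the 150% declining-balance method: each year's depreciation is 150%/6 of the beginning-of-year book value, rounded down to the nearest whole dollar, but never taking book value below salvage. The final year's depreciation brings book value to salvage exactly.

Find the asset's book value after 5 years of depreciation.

Depreciable base = $92,485 − $9,600 = $82,885.
Year 1: ⌊$92,485 × 150%/6⌋ = $23,121. Book value $69,364.
Year 2: ⌊$69,364 × 150%/6⌋ = $17,341. Book value $52,023.
Year 3: ⌊$52,023 × 150%/6⌋ = $13,005. Book value $39,018.
Year 4: ⌊$39,018 × 150%/6⌋ = $9,754. Book value $29,264.
Year 5: ⌊$29,264 × 150%/6⌋ = $7,316. Book value $21,948.

$21,948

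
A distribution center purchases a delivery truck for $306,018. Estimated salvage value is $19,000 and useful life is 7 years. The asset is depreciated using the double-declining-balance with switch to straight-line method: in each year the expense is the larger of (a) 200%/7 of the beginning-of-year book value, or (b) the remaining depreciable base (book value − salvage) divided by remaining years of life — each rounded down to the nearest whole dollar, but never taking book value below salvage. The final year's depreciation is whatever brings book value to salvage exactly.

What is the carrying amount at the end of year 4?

$79,660

Depreciable base = $306,018 − $19,000 = $287,018.
Year 1: DB = ⌊$306,018 × 200%/7⌋ = $87,433; SL = ⌊$287,018/7⌋ = $41,002 → take DB $87,433. Book value $218,585.
Year 2: DB = ⌊$218,585 × 200%/7⌋ = $62,452; SL = ⌊$199,585/6⌋ = $33,264 → take DB $62,452. Book value $156,133.
Year 3: DB = ⌊$156,133 × 200%/7⌋ = $44,609; SL = ⌊$137,133/5⌋ = $27,426 → take DB $44,609. Book value $111,524.
Year 4: DB = ⌊$111,524 × 200%/7⌋ = $31,864; SL = ⌊$92,524/4⌋ = $23,131 → take DB $31,864. Book value $79,660.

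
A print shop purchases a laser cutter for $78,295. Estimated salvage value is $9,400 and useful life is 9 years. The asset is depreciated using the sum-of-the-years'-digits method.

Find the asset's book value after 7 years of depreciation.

$13,993

Depreciable base = $78,295 − $9,400 = $68,895.
Sum of the years' digits = 9+8+7+6+5+4+3+2+1 = 45.
Year 1: $68,895 × 9/45 = $13,779. Book value $64,516.
Year 2: $68,895 × 8/45 = $12,248. Book value $52,268.
Year 3: $68,895 × 7/45 = $10,717. Book value $41,551.
Year 4: $68,895 × 6/45 = $9,186. Book value $32,365.
Year 5: $68,895 × 5/45 = $7,655. Book value $24,710.
Year 6: $68,895 × 4/45 = $6,124. Book value $18,586.
Year 7: $68,895 × 3/45 = $4,593. Book value $13,993.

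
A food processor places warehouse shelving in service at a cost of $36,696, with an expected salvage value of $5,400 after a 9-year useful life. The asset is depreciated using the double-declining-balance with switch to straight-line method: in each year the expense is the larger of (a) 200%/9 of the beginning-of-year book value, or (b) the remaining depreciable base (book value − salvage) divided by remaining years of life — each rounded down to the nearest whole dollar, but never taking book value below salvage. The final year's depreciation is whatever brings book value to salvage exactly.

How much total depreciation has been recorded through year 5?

$26,250

Depreciable base = $36,696 − $5,400 = $31,296.
Year 1: DB = ⌊$36,696 × 200%/9⌋ = $8,154; SL = ⌊$31,296/9⌋ = $3,477 → take DB $8,154. Book value $28,542.
Year 2: DB = ⌊$28,542 × 200%/9⌋ = $6,342; SL = ⌊$23,142/8⌋ = $2,892 → take DB $6,342. Book value $22,200.
Year 3: DB = ⌊$22,200 × 200%/9⌋ = $4,933; SL = ⌊$16,800/7⌋ = $2,400 → take DB $4,933. Book value $17,267.
Year 4: DB = ⌊$17,267 × 200%/9⌋ = $3,837; SL = ⌊$11,867/6⌋ = $1,977 → take DB $3,837. Book value $13,430.
Year 5: DB = ⌊$13,430 × 200%/9⌋ = $2,984; SL = ⌊$8,030/5⌋ = $1,606 → take DB $2,984. Book value $10,446.
Accumulated through year 5 = $36,696 − $10,446 = $26,250.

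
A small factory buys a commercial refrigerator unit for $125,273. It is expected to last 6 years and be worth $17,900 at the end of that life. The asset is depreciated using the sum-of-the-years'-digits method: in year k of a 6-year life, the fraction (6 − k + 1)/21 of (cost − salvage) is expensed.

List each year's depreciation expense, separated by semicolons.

$30,678; $25,565; $20,452; $15,339; $10,226; $5,113

Depreciable base = $125,273 − $17,900 = $107,373.
Sum of the years' digits = 6+5+4+3+2+1 = 21.
Year 1: $107,373 × 6/21 = $30,678. Book value $94,595.
Year 2: $107,373 × 5/21 = $25,565. Book value $69,030.
Year 3: $107,373 × 4/21 = $20,452. Book value $48,578.
Year 4: $107,373 × 3/21 = $15,339. Book value $33,239.
Year 5: $107,373 × 2/21 = $10,226. Book value $23,013.
Year 6: $107,373 × 1/21 = $5,113. Book value $17,900.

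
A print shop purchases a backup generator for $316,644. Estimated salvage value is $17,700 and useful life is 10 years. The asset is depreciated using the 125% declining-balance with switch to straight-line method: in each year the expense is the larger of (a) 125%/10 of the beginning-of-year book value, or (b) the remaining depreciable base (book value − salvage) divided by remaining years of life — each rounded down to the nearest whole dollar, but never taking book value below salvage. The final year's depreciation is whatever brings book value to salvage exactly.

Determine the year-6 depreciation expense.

$27,775

Depreciable base = $316,644 − $17,700 = $298,944.
Year 1: DB = ⌊$316,644 × 125%/10⌋ = $39,580; SL = ⌊$298,944/10⌋ = $29,894 → take DB $39,580. Book value $277,064.
Year 2: DB = ⌊$277,064 × 125%/10⌋ = $34,633; SL = ⌊$259,364/9⌋ = $28,818 → take DB $34,633. Book value $242,431.
Year 3: DB = ⌊$242,431 × 125%/10⌋ = $30,303; SL = ⌊$224,731/8⌋ = $28,091 → take DB $30,303. Book value $212,128.
Year 4: DB = ⌊$212,128 × 125%/10⌋ = $26,516; SL = ⌊$194,428/7⌋ = $27,775 → take SL $27,775. Book value $184,353.
Year 5: DB = ⌊$184,353 × 125%/10⌋ = $23,044; SL = ⌊$166,653/6⌋ = $27,775 → take SL $27,775. Book value $156,578.
Year 6: DB = ⌊$156,578 × 125%/10⌋ = $19,572; SL = ⌊$138,878/5⌋ = $27,775 → take SL $27,775. Book value $128,803.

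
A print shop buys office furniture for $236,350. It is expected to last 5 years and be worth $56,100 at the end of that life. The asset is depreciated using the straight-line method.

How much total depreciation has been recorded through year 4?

Depreciable base = $236,350 − $56,100 = $180,250.
Annual expense = $180,250 / 5 = $36,050.
End of year 1: book value $200,300.
End of year 2: book value $164,250.
End of year 3: book value $128,200.
End of year 4: book value $92,150.
Accumulated through year 4 = $236,350 − $92,150 = $144,200.

$144,200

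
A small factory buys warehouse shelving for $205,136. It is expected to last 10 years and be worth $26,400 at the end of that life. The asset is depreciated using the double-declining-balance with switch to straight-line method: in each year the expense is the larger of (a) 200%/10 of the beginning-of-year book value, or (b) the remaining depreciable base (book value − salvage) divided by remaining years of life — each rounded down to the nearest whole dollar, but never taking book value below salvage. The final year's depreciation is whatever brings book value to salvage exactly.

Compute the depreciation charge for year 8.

Depreciable base = $205,136 − $26,400 = $178,736.
Year 1: DB = ⌊$205,136 × 200%/10⌋ = $41,027; SL = ⌊$178,736/10⌋ = $17,873 → take DB $41,027. Book value $164,109.
Year 2: DB = ⌊$164,109 × 200%/10⌋ = $32,821; SL = ⌊$137,709/9⌋ = $15,301 → take DB $32,821. Book value $131,288.
Year 3: DB = ⌊$131,288 × 200%/10⌋ = $26,257; SL = ⌊$104,888/8⌋ = $13,111 → take DB $26,257. Book value $105,031.
Year 4: DB = ⌊$105,031 × 200%/10⌋ = $21,006; SL = ⌊$78,631/7⌋ = $11,233 → take DB $21,006. Book value $84,025.
Year 5: DB = ⌊$84,025 × 200%/10⌋ = $16,805; SL = ⌊$57,625/6⌋ = $9,604 → take DB $16,805. Book value $67,220.
Year 6: DB = ⌊$67,220 × 200%/10⌋ = $13,444; SL = ⌊$40,820/5⌋ = $8,164 → take DB $13,444. Book value $53,776.
Year 7: DB = ⌊$53,776 × 200%/10⌋ = $10,755; SL = ⌊$27,376/4⌋ = $6,844 → take DB $10,755. Book value $43,021.
Year 8: DB = ⌊$43,021 × 200%/10⌋ = $8,604; SL = ⌊$16,621/3⌋ = $5,540 → take DB $8,604. Book value $34,417.

$8,604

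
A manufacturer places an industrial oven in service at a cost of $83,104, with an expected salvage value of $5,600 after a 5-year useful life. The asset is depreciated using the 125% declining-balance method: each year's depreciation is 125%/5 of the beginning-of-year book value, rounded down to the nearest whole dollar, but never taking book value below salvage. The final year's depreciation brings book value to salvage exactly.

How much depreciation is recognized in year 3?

$11,686

Depreciable base = $83,104 − $5,600 = $77,504.
Year 1: ⌊$83,104 × 125%/5⌋ = $20,776. Book value $62,328.
Year 2: ⌊$62,328 × 125%/5⌋ = $15,582. Book value $46,746.
Year 3: ⌊$46,746 × 125%/5⌋ = $11,686. Book value $35,060.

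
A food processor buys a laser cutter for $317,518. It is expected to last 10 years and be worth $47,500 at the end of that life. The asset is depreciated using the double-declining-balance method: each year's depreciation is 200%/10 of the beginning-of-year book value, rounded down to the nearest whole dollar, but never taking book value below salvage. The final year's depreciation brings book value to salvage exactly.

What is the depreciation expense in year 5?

$26,011

Depreciable base = $317,518 − $47,500 = $270,018.
Year 1: ⌊$317,518 × 200%/10⌋ = $63,503. Book value $254,015.
Year 2: ⌊$254,015 × 200%/10⌋ = $50,803. Book value $203,212.
Year 3: ⌊$203,212 × 200%/10⌋ = $40,642. Book value $162,570.
Year 4: ⌊$162,570 × 200%/10⌋ = $32,514. Book value $130,056.
Year 5: ⌊$130,056 × 200%/10⌋ = $26,011. Book value $104,045.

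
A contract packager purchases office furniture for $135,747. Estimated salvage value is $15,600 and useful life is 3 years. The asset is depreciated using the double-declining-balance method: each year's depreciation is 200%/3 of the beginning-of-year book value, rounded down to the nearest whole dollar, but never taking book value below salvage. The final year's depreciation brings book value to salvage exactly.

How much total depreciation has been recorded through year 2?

$120,147

Depreciable base = $135,747 − $15,600 = $120,147.
Year 1: ⌊$135,747 × 200%/3⌋ = $90,498. Book value $45,249.
Year 2: ⌊$45,249 × 200%/3⌋ = $30,166, capped at $29,649. Book value $15,600.
Accumulated through year 2 = $135,747 − $15,600 = $120,147.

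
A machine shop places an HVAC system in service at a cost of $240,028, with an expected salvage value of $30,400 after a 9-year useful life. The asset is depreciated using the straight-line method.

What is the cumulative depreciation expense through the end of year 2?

$46,584

Depreciable base = $240,028 − $30,400 = $209,628.
Annual expense = $209,628 / 9 = $23,292.
End of year 1: book value $216,736.
End of year 2: book value $193,444.
Accumulated through year 2 = $240,028 − $193,444 = $46,584.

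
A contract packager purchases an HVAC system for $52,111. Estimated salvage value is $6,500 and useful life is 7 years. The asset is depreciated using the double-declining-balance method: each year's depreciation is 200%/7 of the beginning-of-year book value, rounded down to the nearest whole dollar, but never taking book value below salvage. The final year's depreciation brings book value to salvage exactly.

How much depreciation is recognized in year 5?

Depreciable base = $52,111 − $6,500 = $45,611.
Year 1: ⌊$52,111 × 200%/7⌋ = $14,888. Book value $37,223.
Year 2: ⌊$37,223 × 200%/7⌋ = $10,635. Book value $26,588.
Year 3: ⌊$26,588 × 200%/7⌋ = $7,596. Book value $18,992.
Year 4: ⌊$18,992 × 200%/7⌋ = $5,426. Book value $13,566.
Year 5: ⌊$13,566 × 200%/7⌋ = $3,876. Book value $9,690.

$3,876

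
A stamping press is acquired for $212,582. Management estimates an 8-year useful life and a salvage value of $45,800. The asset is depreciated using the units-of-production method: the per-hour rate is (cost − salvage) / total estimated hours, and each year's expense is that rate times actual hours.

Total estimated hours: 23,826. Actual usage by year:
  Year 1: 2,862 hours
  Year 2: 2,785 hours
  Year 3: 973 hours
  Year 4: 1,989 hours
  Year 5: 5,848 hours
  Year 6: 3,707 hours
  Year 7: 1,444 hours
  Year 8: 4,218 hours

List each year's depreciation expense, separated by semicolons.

$20,034; $19,495; $6,811; $13,923; $40,936; $25,949; $10,108; $29,526

Depreciable base = $212,582 − $45,800 = $166,782.
Rate = $166,782 / 23,826 hours = $7 per hour.
Year 1: 2,862 × $7 = $20,034. Book value $192,548.
Year 2: 2,785 × $7 = $19,495. Book value $173,053.
Year 3: 973 × $7 = $6,811. Book value $166,242.
Year 4: 1,989 × $7 = $13,923. Book value $152,319.
Year 5: 5,848 × $7 = $40,936. Book value $111,383.
Year 6: 3,707 × $7 = $25,949. Book value $85,434.
Year 7: 1,444 × $7 = $10,108. Book value $75,326.
Year 8: 4,218 × $7 = $29,526. Book value $45,800.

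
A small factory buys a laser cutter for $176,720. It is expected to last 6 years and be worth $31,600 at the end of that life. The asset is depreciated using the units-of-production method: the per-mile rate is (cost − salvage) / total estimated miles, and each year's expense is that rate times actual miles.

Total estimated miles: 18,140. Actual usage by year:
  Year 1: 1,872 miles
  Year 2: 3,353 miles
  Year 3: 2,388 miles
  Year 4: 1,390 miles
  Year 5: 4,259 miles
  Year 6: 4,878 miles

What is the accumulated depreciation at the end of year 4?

Depreciable base = $176,720 − $31,600 = $145,120.
Rate = $145,120 / 18,140 miles = $8 per mile.
Year 1: 1,872 × $8 = $14,976. Book value $161,744.
Year 2: 3,353 × $8 = $26,824. Book value $134,920.
Year 3: 2,388 × $8 = $19,104. Book value $115,816.
Year 4: 1,390 × $8 = $11,120. Book value $104,696.
Accumulated through year 4 = $176,720 − $104,696 = $72,024.

$72,024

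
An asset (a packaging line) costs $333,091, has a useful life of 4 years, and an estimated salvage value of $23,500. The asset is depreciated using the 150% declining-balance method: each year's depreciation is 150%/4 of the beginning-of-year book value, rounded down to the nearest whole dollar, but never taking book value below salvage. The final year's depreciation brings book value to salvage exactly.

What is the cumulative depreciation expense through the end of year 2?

$202,977

Depreciable base = $333,091 − $23,500 = $309,591.
Year 1: ⌊$333,091 × 150%/4⌋ = $124,909. Book value $208,182.
Year 2: ⌊$208,182 × 150%/4⌋ = $78,068. Book value $130,114.
Accumulated through year 2 = $333,091 − $130,114 = $202,977.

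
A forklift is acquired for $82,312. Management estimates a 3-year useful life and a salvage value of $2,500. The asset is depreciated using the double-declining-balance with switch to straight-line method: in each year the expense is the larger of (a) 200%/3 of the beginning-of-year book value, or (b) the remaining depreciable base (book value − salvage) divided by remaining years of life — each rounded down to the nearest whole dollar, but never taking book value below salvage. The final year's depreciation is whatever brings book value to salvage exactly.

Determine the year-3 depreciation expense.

Depreciable base = $82,312 − $2,500 = $79,812.
Year 1: DB = ⌊$82,312 × 200%/3⌋ = $54,874; SL = ⌊$79,812/3⌋ = $26,604 → take DB $54,874. Book value $27,438.
Year 2: DB = ⌊$27,438 × 200%/3⌋ = $18,292; SL = ⌊$24,938/2⌋ = $12,469 → take DB $18,292. Book value $9,146.
Year 3 (final): $9,146 − $2,500 = $6,646. Book value $2,500.

$6,646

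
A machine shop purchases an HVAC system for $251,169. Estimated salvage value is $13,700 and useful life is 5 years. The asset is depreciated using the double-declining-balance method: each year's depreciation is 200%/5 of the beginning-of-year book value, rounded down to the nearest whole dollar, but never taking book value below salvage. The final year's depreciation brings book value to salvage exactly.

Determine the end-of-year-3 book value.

Depreciable base = $251,169 − $13,700 = $237,469.
Year 1: ⌊$251,169 × 200%/5⌋ = $100,467. Book value $150,702.
Year 2: ⌊$150,702 × 200%/5⌋ = $60,280. Book value $90,422.
Year 3: ⌊$90,422 × 200%/5⌋ = $36,168. Book value $54,254.

$54,254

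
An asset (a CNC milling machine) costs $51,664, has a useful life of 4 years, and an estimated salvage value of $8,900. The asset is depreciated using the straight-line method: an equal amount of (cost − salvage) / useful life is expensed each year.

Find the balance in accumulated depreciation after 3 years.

$32,073

Depreciable base = $51,664 − $8,900 = $42,764.
Annual expense = $42,764 / 4 = $10,691.
End of year 1: book value $40,973.
End of year 2: book value $30,282.
End of year 3: book value $19,591.
Accumulated through year 3 = $51,664 − $19,591 = $32,073.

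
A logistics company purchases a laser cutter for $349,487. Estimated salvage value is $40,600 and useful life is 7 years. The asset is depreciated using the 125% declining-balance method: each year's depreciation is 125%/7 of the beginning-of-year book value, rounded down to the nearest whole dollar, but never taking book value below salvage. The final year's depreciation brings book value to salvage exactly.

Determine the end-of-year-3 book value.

Depreciable base = $349,487 − $40,600 = $308,887.
Year 1: ⌊$349,487 × 125%/7⌋ = $62,408. Book value $287,079.
Year 2: ⌊$287,079 × 125%/7⌋ = $51,264. Book value $235,815.
Year 3: ⌊$235,815 × 125%/7⌋ = $42,109. Book value $193,706.

$193,706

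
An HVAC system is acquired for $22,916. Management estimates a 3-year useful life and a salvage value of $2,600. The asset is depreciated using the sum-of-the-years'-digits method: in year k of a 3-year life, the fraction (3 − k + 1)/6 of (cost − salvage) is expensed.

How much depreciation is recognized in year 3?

$3,386

Depreciable base = $22,916 − $2,600 = $20,316.
Sum of the years' digits = 3+2+1 = 6.
Year 1: $20,316 × 3/6 = $10,158. Book value $12,758.
Year 2: $20,316 × 2/6 = $6,772. Book value $5,986.
Year 3: $20,316 × 1/6 = $3,386. Book value $2,600.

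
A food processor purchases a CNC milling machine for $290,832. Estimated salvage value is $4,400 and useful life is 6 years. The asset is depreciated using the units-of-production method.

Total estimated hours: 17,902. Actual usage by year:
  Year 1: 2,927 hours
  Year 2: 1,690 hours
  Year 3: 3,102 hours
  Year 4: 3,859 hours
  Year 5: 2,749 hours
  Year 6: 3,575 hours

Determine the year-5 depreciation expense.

$43,984

Depreciable base = $290,832 − $4,400 = $286,432.
Rate = $286,432 / 17,902 hours = $16 per hour.
Year 1: 2,927 × $16 = $46,832. Book value $244,000.
Year 2: 1,690 × $16 = $27,040. Book value $216,960.
Year 3: 3,102 × $16 = $49,632. Book value $167,328.
Year 4: 3,859 × $16 = $61,744. Book value $105,584.
Year 5: 2,749 × $16 = $43,984. Book value $61,600.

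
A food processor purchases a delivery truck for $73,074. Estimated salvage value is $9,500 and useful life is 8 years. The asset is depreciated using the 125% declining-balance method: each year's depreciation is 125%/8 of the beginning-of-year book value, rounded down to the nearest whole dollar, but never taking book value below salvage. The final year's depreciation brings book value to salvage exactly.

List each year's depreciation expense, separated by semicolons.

$11,417; $9,633; $8,128; $6,858; $5,787; $4,882; $4,120; $12,749

Depreciable base = $73,074 − $9,500 = $63,574.
Year 1: ⌊$73,074 × 125%/8⌋ = $11,417. Book value $61,657.
Year 2: ⌊$61,657 × 125%/8⌋ = $9,633. Book value $52,024.
Year 3: ⌊$52,024 × 125%/8⌋ = $8,128. Book value $43,896.
Year 4: ⌊$43,896 × 125%/8⌋ = $6,858. Book value $37,038.
Year 5: ⌊$37,038 × 125%/8⌋ = $5,787. Book value $31,251.
Year 6: ⌊$31,251 × 125%/8⌋ = $4,882. Book value $26,369.
Year 7: ⌊$26,369 × 125%/8⌋ = $4,120. Book value $22,249.
Year 8 (final): $22,249 − $9,500 = $12,749. Book value $9,500.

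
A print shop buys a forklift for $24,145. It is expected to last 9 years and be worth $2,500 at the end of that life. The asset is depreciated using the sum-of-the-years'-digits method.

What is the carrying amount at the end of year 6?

$5,386

Depreciable base = $24,145 − $2,500 = $21,645.
Sum of the years' digits = 9+8+7+6+5+4+3+2+1 = 45.
Year 1: $21,645 × 9/45 = $4,329. Book value $19,816.
Year 2: $21,645 × 8/45 = $3,848. Book value $15,968.
Year 3: $21,645 × 7/45 = $3,367. Book value $12,601.
Year 4: $21,645 × 6/45 = $2,886. Book value $9,715.
Year 5: $21,645 × 5/45 = $2,405. Book value $7,310.
Year 6: $21,645 × 4/45 = $1,924. Book value $5,386.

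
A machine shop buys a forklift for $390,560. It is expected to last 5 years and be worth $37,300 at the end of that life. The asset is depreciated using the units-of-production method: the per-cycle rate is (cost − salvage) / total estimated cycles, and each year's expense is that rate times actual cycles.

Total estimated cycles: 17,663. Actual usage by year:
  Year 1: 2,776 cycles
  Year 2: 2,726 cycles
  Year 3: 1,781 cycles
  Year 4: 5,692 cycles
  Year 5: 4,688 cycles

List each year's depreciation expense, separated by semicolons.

Depreciable base = $390,560 − $37,300 = $353,260.
Rate = $353,260 / 17,663 cycles = $20 per cycle.
Year 1: 2,776 × $20 = $55,520. Book value $335,040.
Year 2: 2,726 × $20 = $54,520. Book value $280,520.
Year 3: 1,781 × $20 = $35,620. Book value $244,900.
Year 4: 5,692 × $20 = $113,840. Book value $131,060.
Year 5: 4,688 × $20 = $93,760. Book value $37,300.

$55,520; $54,520; $35,620; $113,840; $93,760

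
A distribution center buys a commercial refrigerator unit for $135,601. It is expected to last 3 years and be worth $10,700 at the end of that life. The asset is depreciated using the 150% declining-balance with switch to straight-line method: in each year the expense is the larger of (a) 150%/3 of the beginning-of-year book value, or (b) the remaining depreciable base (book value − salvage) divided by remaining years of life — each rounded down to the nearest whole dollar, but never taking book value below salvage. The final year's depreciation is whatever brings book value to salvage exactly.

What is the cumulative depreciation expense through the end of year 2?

Depreciable base = $135,601 − $10,700 = $124,901.
Year 1: DB = ⌊$135,601 × 150%/3⌋ = $67,800; SL = ⌊$124,901/3⌋ = $41,633 → take DB $67,800. Book value $67,801.
Year 2: DB = ⌊$67,801 × 150%/3⌋ = $33,900; SL = ⌊$57,101/2⌋ = $28,550 → take DB $33,900. Book value $33,901.
Accumulated through year 2 = $135,601 − $33,901 = $101,700.

$101,700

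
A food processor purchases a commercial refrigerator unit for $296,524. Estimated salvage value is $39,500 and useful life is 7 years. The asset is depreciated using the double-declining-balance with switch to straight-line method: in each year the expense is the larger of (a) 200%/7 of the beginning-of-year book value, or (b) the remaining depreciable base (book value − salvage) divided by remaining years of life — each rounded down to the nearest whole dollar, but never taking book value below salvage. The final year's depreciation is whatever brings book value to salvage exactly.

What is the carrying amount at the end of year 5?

Depreciable base = $296,524 − $39,500 = $257,024.
Year 1: DB = ⌊$296,524 × 200%/7⌋ = $84,721; SL = ⌊$257,024/7⌋ = $36,717 → take DB $84,721. Book value $211,803.
Year 2: DB = ⌊$211,803 × 200%/7⌋ = $60,515; SL = ⌊$172,303/6⌋ = $28,717 → take DB $60,515. Book value $151,288.
Year 3: DB = ⌊$151,288 × 200%/7⌋ = $43,225; SL = ⌊$111,788/5⌋ = $22,357 → take DB $43,225. Book value $108,063.
Year 4: DB = ⌊$108,063 × 200%/7⌋ = $30,875; SL = ⌊$68,563/4⌋ = $17,140 → take DB $30,875. Book value $77,188.
Year 5: DB = ⌊$77,188 × 200%/7⌋ = $22,053; SL = ⌊$37,688/3⌋ = $12,562 → take DB $22,053. Book value $55,135.

$55,135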